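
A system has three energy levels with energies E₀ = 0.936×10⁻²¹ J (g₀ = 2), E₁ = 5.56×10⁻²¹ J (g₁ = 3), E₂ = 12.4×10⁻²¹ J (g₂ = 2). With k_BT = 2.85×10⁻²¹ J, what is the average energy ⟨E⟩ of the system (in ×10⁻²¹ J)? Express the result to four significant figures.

2.134 ×10⁻²¹ J

Eᵢ/kT = 0.328421, 1.95088, 4.35088.
Z = Σ gᵢe^(−Eᵢ/kT) = 2·e^(−0.328421) + 3·e^(−1.95088) + 2·e^(−4.35088) = 1.44012 + 0.426447 + 0.0257909 = 1.89236.
⟨E⟩ = Σ Eᵢ gᵢe^(−Eᵢ/kT) / Z = (0.936·1.44012 + 5.56·0.426447 + 12.4·0.0257909) / 1.89236 = 2.134 ×10⁻²¹ J.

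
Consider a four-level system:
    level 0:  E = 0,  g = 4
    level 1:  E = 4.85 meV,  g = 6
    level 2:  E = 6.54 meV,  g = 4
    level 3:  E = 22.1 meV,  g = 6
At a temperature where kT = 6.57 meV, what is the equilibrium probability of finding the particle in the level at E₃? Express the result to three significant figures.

Eᵢ/kT = 0, 0.73820, 0.99543, 3.3638.
Z = Σ gᵢe^(−Eᵢ/kT) = 4·e^(−0) + 6·e^(−0.73820) + 4·e^(−0.99543) + 6·e^(−3.3638) = 4.0000 + 2.8678 + 1.4783 + 0.20762 = 8.5537.
P₃ = g₃ e^(−E₃/kT) / Z = 0.20762/8.5537 = 0.0243.

0.0243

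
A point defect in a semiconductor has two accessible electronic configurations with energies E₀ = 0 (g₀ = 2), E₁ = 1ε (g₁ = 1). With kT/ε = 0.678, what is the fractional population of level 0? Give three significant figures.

Eᵢ/kT = 0, 1.4749.
Z = Σ gᵢe^(−Eᵢ/kT) = 2·e^(−0) + 1·e^(−1.4749) = 2.0000 + 0.22880 = 2.2288.
P₀ = g₀ e^(−E₀/kT) / Z = 2.0000/2.2288 = 0.897.

0.897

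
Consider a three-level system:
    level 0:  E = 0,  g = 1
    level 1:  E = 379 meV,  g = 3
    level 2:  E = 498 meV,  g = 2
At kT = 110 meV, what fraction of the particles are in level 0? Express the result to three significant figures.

0.895

Eᵢ/kT = 0, 3.4455, 4.5273.
Z = Σ gᵢe^(−Eᵢ/kT) = 1·e^(−0) + 3·e^(−3.4455) + 2·e^(−4.5273) = 1.0000 + 0.095666 + 0.021620 = 1.1173.
P₀ = g₀ e^(−E₀/kT) / Z = 1.0000/1.1173 = 0.895.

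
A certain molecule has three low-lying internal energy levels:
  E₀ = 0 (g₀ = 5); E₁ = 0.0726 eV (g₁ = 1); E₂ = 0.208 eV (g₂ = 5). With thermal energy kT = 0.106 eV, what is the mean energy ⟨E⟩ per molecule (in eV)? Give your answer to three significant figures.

Eᵢ/kT = 0, 0.68491, 1.9623.
Z = Σ gᵢe^(−Eᵢ/kT) = 5·e^(−0) + 1·e^(−0.68491) + 5·e^(−1.9623) = 5.0000 + 0.50414 + 0.70267 = 6.2068.
⟨E⟩ = Σ Eᵢ gᵢe^(−Eᵢ/kT) / Z = (0·5.0000 + 0.0726·0.50414 + 0.208·0.70267) / 6.2068 = 0.0294 eV.

0.0294 eV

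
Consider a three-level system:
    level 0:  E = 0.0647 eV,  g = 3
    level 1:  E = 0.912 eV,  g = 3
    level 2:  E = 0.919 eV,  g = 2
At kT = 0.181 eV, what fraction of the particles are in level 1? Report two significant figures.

0.0091

Eᵢ/kT = 0.3575, 5.039, 5.077.
Z = Σ gᵢe^(−Eᵢ/kT) = 3·e^(−0.3575) + 3·e^(−5.039) + 2·e^(−5.077) = 2.098 + 0.01944 + 0.01248 = 2.130.
P₁ = g₁ e^(−E₁/kT) / Z = 0.01944/2.130 = 0.0091.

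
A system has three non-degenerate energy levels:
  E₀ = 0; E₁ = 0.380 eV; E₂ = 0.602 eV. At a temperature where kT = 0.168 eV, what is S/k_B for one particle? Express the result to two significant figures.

Eᵢ/kT = 0, 2.262, 3.583.
Z = Σ e^(−Eᵢ/kT) = e^(−0) + e^(−2.262) + e^(−3.583) = 1.000 + 0.1041 + 0.02779 = 1.132.
⟨E⟩ = Σ EᵢPᵢ = 0.04972 eV.
S/k_B = ln Z + ⟨E⟩/kT = ln(1.132) + 0.04972/0.168 = 0.1240 + 0.2960 = 0.42.

0.42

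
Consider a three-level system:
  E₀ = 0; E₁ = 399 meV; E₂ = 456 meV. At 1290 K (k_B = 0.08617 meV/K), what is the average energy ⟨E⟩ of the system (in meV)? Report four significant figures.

17.77 meV

k_BT = 0.08617 × 1290 K = 111.159 meV.
Eᵢ/kT = 0, 3.58945, 4.10223.
Z = Σ e^(−Eᵢ/kT) = e^(−0) + e^(−3.58945) + e^(−4.10223) = 1.00000 + 0.0276135 + 0.0165358 = 1.04415.
⟨E⟩ = Σ Eᵢ e^(−Eᵢ/kT) / Z = (0·1.00000 + 399·0.0276135 + 456·0.0165358) / 1.04415 = 17.77 meV.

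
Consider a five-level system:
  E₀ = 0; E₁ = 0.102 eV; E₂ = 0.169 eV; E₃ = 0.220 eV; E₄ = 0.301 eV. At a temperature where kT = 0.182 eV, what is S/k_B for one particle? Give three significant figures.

Eᵢ/kT = 0, 0.56044, 0.92857, 1.2088, 1.6538.
Z = Σ e^(−Eᵢ/kT) = e^(−0) + e^(−0.56044) + e^(−0.92857) + e^(−1.2088) + e^(−1.6538) = 1.0000 + 0.57096 + 0.39512 + 0.29856 + 0.19132 = 2.4560.
⟨E⟩ = Σ EᵢPᵢ = 0.10109 eV.
S/k_B = ln Z + ⟨E⟩/kT = ln(2.4560) + 0.10109/0.182 = 0.89853 + 0.55544 = 1.45.

1.45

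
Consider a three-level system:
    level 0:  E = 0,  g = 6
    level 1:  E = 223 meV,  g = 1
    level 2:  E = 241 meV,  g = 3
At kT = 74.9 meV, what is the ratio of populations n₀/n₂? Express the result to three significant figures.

n₀/n₂ = (g₀/g₂) exp[−(E₀−E₂)/kT] = (6/3) × exp(−(-241 meV)/(74.9 meV)) = (6/3) × exp(3.2176) = 49.9.

49.9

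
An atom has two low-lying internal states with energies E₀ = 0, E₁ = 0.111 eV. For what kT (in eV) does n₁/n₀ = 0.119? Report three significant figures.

0.0521 eV

n₁/n₀ = exp[−(E₁−E₀)/kT] = 0.119.
⇒ (E₁−E₀)/kT = ln(1/0.119) = ln(8.4034) = 2.1286.
kT = 0.111 eV / 2.1286 = 0.0521 eV.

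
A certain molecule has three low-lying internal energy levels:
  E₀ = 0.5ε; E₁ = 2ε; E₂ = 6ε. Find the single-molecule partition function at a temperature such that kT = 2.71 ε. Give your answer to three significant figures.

Z = 1.42

Eᵢ/kT = 0.18450, 0.73801, 2.2140.
Z = Σ e^(−Eᵢ/kT) = e^(−0.18450) + e^(−0.73801) + e^(−2.2140) = 0.83152 + 0.47806 + 0.10926 = 1.4188.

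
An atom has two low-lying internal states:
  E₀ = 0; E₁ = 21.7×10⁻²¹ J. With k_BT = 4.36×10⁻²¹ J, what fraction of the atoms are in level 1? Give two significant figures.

0.0068

Eᵢ/kT = 0, 4.977.
Z = Σ e^(−Eᵢ/kT) = e^(−0) + e^(−4.977) = 1.000 + 0.006895 = 1.007.
P₁ = e^(−E₁/kT) / Z = 0.006895/1.007 = 0.0068.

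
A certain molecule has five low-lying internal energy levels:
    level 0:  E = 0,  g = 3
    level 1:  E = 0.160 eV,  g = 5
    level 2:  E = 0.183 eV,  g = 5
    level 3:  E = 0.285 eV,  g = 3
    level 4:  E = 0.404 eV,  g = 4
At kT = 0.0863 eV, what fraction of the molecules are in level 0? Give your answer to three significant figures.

0.662

Eᵢ/kT = 0, 1.8540, 2.1205, 3.3024, 4.6813.
Z = Σ gᵢe^(−Eᵢ/kT) = 3·e^(−0) + 5·e^(−1.8540) + 5·e^(−2.1205) + 3·e^(−3.3024) + 4·e^(−4.6813) = 3.0000 + 0.78305 + 0.59986 + 0.11038 + 0.037068 = 4.5304.
P₀ = g₀ e^(−E₀/kT) / Z = 3.0000/4.5304 = 0.662.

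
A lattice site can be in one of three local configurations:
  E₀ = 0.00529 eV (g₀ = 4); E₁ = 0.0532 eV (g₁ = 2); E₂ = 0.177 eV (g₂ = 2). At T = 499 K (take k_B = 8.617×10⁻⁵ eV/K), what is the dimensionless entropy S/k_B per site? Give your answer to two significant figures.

k_BT = 8.617×10⁻⁵ × 499 K = 0.04300 eV.
Eᵢ/kT = 0.1230, 1.237, 4.116.
Z = Σ gᵢe^(−Eᵢ/kT) = 4·e^(−0.1230) + 2·e^(−1.237) + 2·e^(−4.116) = 3.537 + 0.5805 + 0.03262 = 4.150.
⟨E⟩ = Σ EᵢPᵢ = 0.01334 eV.
S/k_B = ln Z + ⟨E⟩/kT = ln(4.150) + 0.01334/0.04300 = 1.423 + 0.3102 = 1.7.

1.7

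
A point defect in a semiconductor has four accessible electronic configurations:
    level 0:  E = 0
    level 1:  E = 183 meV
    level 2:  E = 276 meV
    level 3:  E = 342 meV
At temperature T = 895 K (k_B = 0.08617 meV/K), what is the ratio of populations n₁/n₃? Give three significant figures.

k_BT = 0.08617 × 895 K = 77.122 meV.
n₁/n₃ = exp[−(E₁−E₃)/kT] = exp(−(-159 meV)/(77.122 meV)) = exp(2.0617) = 7.86.

7.86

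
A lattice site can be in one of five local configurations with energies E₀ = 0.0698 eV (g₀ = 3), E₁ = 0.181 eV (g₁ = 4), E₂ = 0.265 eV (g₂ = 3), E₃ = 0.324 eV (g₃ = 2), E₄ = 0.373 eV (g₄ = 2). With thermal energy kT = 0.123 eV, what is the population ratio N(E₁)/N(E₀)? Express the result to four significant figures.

n₁/n₀ = (g₁/g₀) exp[−(E₁−E₀)/kT] = (4/3) × exp(−(0.1112 eV)/(0.123 eV)) = (4/3) × exp(-0.904065) = 0.5399.

0.5399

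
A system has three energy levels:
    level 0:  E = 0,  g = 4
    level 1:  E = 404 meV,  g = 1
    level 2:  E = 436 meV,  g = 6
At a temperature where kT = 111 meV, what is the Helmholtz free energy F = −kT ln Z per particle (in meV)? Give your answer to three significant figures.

-158 meV

Eᵢ/kT = 0, 3.6396, 3.9279.
Z = Σ gᵢe^(−Eᵢ/kT) = 4·e^(−0) + 1·e^(−3.6396) + 6·e^(−3.9279) = 4.0000 + 0.026263 + 0.11811 = 4.1444.
F = −kT ln Z = −111 × ln(4.1444) = −111 × 1.4218 = -158 meV.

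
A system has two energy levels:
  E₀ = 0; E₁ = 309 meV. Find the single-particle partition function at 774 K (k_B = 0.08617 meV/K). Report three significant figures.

Z = 1.01

k_BT = 0.08617 × 774 K = 66.696 meV.
Eᵢ/kT = 0, 4.6330.
Z = Σ e^(−Eᵢ/kT) = e^(−0) + e^(−4.6330) = 1.0000 + 0.0097255 = 1.0097.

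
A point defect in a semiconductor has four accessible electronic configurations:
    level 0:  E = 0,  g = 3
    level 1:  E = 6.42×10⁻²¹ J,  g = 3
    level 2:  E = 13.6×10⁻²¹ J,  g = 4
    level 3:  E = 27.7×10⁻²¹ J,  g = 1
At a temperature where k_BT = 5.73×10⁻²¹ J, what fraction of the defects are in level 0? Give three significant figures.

Eᵢ/kT = 0, 1.1204, 2.3735, 4.8342.
Z = Σ gᵢe^(−Eᵢ/kT) = 3·e^(−0) + 3·e^(−1.1204) + 4·e^(−2.3735) + 1·e^(−4.8342) = 3.0000 + 0.97845 + 0.37262 + 0.0079530 = 4.3590.
P₀ = g₀ e^(−E₀/kT) / Z = 3.0000/4.3590 = 0.688.

0.688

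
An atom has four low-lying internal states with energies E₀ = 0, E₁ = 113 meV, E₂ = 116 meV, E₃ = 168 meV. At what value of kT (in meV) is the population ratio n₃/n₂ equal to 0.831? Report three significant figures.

281 meV

n₃/n₂ = exp[−(E₃−E₂)/kT] = 0.831.
⇒ (E₃−E₂)/kT = ln(1/0.831) = ln(1.2034) = 0.18515.
kT = 52 meV / 0.18515 = 281 meV.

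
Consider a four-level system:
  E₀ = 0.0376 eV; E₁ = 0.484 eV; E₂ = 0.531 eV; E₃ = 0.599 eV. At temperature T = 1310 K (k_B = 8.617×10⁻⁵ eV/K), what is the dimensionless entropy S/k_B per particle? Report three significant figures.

k_BT = 8.617×10⁻⁵ × 1310 K = 0.11288 eV.
Eᵢ/kT = 0.33310, 4.2877, 4.7041, 5.3065.
Z = Σ e^(−Eᵢ/kT) = e^(−0.33310) + e^(−4.2877) + e^(−4.7041) + e^(−5.3065) = 0.71670 + 0.013736 + 0.0090581 + 0.0049593 = 0.74445.
⟨E⟩ = Σ EᵢPᵢ = 0.055580 eV.
S/k_B = ln Z + ⟨E⟩/kT = ln(0.74445) + 0.055580/0.11288 = -0.29511 + 0.49238 = 0.197.

0.197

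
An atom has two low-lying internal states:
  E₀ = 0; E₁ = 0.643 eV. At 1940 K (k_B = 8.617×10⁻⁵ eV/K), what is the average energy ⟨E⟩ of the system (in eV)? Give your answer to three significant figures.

k_BT = 8.617×10⁻⁵ × 1940 K = 0.16717 eV.
Eᵢ/kT = 0, 3.8464.
Z = Σ e^(−Eᵢ/kT) = e^(−0) + e^(−3.8464) = 1.0000 + 0.021356 = 1.0214.
⟨E⟩ = Σ Eᵢ e^(−Eᵢ/kT) / Z = (0·1.0000 + 0.643·0.021356) / 1.0214 = 0.0134 eV.

0.0134 eV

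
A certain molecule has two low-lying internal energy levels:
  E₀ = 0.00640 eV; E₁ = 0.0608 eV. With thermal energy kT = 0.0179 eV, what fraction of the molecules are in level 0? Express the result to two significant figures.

Eᵢ/kT = 0.3575, 3.397.
Z = Σ e^(−Eᵢ/kT) = e^(−0.3575) + e^(−3.397) = 0.6994 + 0.03347 = 0.7329.
P₀ = e^(−E₀/kT) / Z = 0.6994/0.7329 = 0.95.

0.95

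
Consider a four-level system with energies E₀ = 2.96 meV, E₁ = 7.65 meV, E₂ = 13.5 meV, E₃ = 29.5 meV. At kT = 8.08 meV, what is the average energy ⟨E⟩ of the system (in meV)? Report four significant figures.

Eᵢ/kT = 0.366337, 0.946782, 1.67079, 3.65099.
Z = Σ e^(−Eᵢ/kT) = e^(−0.366337) + e^(−0.946782) + e^(−1.67079) + e^(−3.65099) = 0.693269 + 0.387988 + 0.188098 + 0.0259654 = 1.29532.
⟨E⟩ = Σ Eᵢ e^(−Eᵢ/kT) / Z = (2.96·0.693269 + 7.65·0.387988 + 13.5·0.188098 + 29.5·0.0259654) / 1.29532 = 6.427 meV.

6.427 meV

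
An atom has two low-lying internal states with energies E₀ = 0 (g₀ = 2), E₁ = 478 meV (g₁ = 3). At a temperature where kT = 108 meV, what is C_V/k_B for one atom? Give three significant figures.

Eᵢ/kT = 0, 4.4259.
Z = Σ gᵢe^(−Eᵢ/kT) = 2·e^(−0) + 3·e^(−4.4259) = 2.0000 + 0.035890 = 2.0359.
⟨E⟩ = 8.4265 meV, ⟨E²⟩ = 4027.8 meV².
C_V/k_B = (⟨E²⟩ − ⟨E⟩²)/(kT)² = (4027.8 − 71.006)/11664 = 0.339.

0.339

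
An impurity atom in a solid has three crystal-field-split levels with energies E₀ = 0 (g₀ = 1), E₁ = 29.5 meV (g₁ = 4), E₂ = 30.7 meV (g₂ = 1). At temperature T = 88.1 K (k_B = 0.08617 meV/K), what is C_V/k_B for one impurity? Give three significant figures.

k_BT = 0.08617 × 88.1 K = 7.5916 meV.
Eᵢ/kT = 0, 3.8859, 4.0439.
Z = Σ gᵢe^(−Eᵢ/kT) = 1·e^(−0) + 4·e^(−3.8859) + 1·e^(−4.0439) = 1.0000 + 0.082117 + 0.017529 = 1.0996.
⟨E⟩ = 2.6924 meV, ⟨E²⟩ = 80.014 meV².
C_V/k_B = (⟨E²⟩ − ⟨E⟩²)/(kT)² = (80.014 − 7.2490)/57.632 = 1.26.

1.26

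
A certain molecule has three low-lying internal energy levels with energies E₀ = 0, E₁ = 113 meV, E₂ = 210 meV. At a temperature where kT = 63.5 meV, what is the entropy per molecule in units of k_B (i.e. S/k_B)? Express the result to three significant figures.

0.536

Eᵢ/kT = 0, 1.7795, 3.3071.
Z = Σ e^(−Eᵢ/kT) = e^(−0) + e^(−1.7795) + e^(−3.3071) = 1.0000 + 0.16872 + 0.036622 = 1.2053.
⟨E⟩ = Σ EᵢPᵢ = 22.199 meV.
S/k_B = ln Z + ⟨E⟩/kT = ln(1.2053) + 22.199/63.5 = 0.18673 + 0.34959 = 0.536.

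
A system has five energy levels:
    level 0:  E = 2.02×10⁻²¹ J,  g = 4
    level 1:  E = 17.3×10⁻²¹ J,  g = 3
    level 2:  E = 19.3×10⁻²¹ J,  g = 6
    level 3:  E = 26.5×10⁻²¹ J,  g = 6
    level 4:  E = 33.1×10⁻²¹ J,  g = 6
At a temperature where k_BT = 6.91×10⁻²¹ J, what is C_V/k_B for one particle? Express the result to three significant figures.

1.30

Eᵢ/kT = 0.29233, 2.5036, 2.7931, 3.8350, 4.7902.
Z = Σ gᵢe^(−Eᵢ/kT) = 4·e^(−0.29233) + 3·e^(−2.5036) + 6·e^(−2.7931) + 6·e^(−3.8350) + 6·e^(−4.7902) = 2.9861 + 0.24537 + 0.36739 + 0.12961 + 0.049865 = 3.7783.
⟨E⟩ = 5.9425, ⟨E²⟩ = 97.430.
C_V/k_B = (⟨E²⟩ − ⟨E⟩²)/(kT)² = (97.430 − 35.313)/47.748 = 1.30.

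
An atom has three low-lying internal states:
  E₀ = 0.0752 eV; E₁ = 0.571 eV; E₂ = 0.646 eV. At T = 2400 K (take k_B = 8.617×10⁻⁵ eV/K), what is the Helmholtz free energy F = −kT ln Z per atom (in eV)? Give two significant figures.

0.046 eV

k_BT = 8.617×10⁻⁵ × 2400 K = 0.2068 eV.
Eᵢ/kT = 0.3636, 2.761, 3.124.
Z = Σ e^(−Eᵢ/kT) = e^(−0.3636) + e^(−2.761) + e^(−3.124) = 0.6952 + 0.06323 + 0.04398 = 0.8024.
F = −kT ln Z = −0.2068 × ln(0.8024) = −0.2068 × -0.2201 = 0.046 eV.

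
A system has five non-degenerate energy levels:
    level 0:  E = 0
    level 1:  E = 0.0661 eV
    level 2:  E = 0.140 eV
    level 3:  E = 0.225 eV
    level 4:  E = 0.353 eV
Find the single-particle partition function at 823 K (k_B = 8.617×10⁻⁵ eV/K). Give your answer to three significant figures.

k_BT = 8.617×10⁻⁵ × 823 K = 0.070918 eV.
Eᵢ/kT = 0, 0.93206, 1.9741, 3.1727, 4.9776.
Z = Σ e^(−Eᵢ/kT) = e^(−0) + e^(−0.93206) + e^(−1.9741) + e^(−3.1727) + e^(−4.9776) = 1.0000 + 0.39374 + 0.13889 + 0.041890 + 0.0068906 = 1.5814.

Z = 1.58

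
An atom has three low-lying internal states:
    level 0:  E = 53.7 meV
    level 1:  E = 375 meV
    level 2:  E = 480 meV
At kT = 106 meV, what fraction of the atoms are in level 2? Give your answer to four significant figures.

0.01681

Eᵢ/kT = 0.506604, 3.53774, 4.52830.
Z = Σ e^(−Eᵢ/kT) = e^(−0.506604) + e^(−3.53774) + e^(−4.52830) = 0.602538 + 0.0290790 + 0.0107990 = 0.642416.
P₂ = e^(−E₂/kT) / Z = 0.0107990/0.642416 = 0.01681.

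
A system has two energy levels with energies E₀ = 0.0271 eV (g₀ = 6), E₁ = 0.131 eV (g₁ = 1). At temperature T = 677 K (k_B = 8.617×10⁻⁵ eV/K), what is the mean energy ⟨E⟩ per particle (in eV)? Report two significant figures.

k_BT = 8.617×10⁻⁵ × 677 K = 0.05834 eV.
Eᵢ/kT = 0.4645, 2.245.
Z = Σ gᵢe^(−Eᵢ/kT) = 6·e^(−0.4645) + 1·e^(−2.245) = 3.771 + 0.1059 = 3.877.
⟨E⟩ = Σ Eᵢ gᵢe^(−Eᵢ/kT) / Z = (0.0271·3.771 + 0.131·0.1059) / 3.877 = 0.030 eV.

0.030 eV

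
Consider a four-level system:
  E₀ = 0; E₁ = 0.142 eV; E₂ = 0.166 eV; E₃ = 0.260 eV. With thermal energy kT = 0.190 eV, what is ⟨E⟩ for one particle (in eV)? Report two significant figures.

0.094 eV

Eᵢ/kT = 0, 0.7474, 0.8737, 1.368.
Z = Σ e^(−Eᵢ/kT) = e^(−0) + e^(−0.7474) + e^(−0.8737) + e^(−1.368) = 1.000 + 0.4736 + 0.4174 + 0.2546 = 2.146.
⟨E⟩ = Σ Eᵢ e^(−Eᵢ/kT) / Z = (0·1.000 + 0.142·0.4736 + 0.166·0.4174 + 0.260·0.2546) / 2.146 = 0.094 eV.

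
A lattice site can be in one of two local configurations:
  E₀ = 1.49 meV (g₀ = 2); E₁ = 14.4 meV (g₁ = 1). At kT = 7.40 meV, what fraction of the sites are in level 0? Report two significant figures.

0.92

Eᵢ/kT = 0.2014, 1.946.
Z = Σ gᵢe^(−Eᵢ/kT) = 2·e^(−0.2014) + 1·e^(−1.946) = 1.635 + 0.1428 = 1.778.
P₀ = g₀ e^(−E₀/kT) / Z = 1.635/1.778 = 0.92.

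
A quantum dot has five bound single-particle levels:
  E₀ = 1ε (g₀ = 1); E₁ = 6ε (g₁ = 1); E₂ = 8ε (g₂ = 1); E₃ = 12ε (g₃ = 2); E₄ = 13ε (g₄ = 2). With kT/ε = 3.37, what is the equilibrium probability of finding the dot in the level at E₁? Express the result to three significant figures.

0.153

Eᵢ/kT = 0.29674, 1.7804, 2.3739, 3.5608, 3.8576.
Z = Σ gᵢe^(−Eᵢ/kT) = 1·e^(−0.29674) + 1·e^(−1.7804) + 1·e^(−2.3739) + 2·e^(−3.5608) + 2·e^(−3.8576) = 0.74324 + 0.16857 + 0.093117 + 0.056832 + 0.042237 = 1.1040.
P₁ = g₁ e^(−E₁/kT) / Z = 0.16857/1.1040 = 0.153.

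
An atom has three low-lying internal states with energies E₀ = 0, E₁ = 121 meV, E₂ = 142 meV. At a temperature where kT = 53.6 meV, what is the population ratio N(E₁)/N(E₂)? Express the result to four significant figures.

1.480

n₁/n₂ = exp[−(E₁−E₂)/kT] = exp(−(-21 meV)/(53.6 meV)) = exp(0.391791) = 1.480.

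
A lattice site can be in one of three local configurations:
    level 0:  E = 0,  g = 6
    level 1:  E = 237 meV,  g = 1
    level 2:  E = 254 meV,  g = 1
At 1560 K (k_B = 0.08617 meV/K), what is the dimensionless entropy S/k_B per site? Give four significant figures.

k_BT = 0.08617 × 1560 K = 134.425 meV.
Eᵢ/kT = 0, 1.76306, 1.88953.
Z = Σ gᵢe^(−Eᵢ/kT) = 6·e^(−0) + 1·e^(−1.76306) + 1·e^(−1.88953) = 6.00000 + 0.171519 + 0.151143 = 6.32266.
⟨E⟩ = Σ EᵢPᵢ = 12.5011 meV.
S/k_B = ln Z + ⟨E⟩/kT = ln(6.32266) + 12.5011/134.425 = 1.84414 + 0.0929968 = 1.937.

1.937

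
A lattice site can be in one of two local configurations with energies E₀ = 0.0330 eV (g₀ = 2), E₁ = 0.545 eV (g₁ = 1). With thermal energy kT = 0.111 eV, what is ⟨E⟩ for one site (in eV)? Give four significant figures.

0.03553 eV

Eᵢ/kT = 0.297297, 4.90991.
Z = Σ gᵢe^(−Eᵢ/kT) = 2·e^(−0.297297) + 1·e^(−4.90991) = 1.48565 + 0.00737315 = 1.49302.
⟨E⟩ = Σ Eᵢ gᵢe^(−Eᵢ/kT) / Z = (0.0330·1.48565 + 0.545·0.00737315) / 1.49302 = 0.03553 eV.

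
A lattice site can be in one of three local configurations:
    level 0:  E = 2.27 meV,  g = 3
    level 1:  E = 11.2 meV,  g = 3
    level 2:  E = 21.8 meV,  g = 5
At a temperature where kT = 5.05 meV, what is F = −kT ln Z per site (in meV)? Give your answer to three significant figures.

Eᵢ/kT = 0.44950, 2.2178, 4.3168.
Z = Σ gᵢe^(−Eᵢ/kT) = 3·e^(−0.44950) + 3·e^(−2.2178) + 5·e^(−4.3168) = 1.9138 + 0.32654 + 0.066713 = 2.3071.
F = −kT ln Z = −5.05 × ln(2.3071) = −5.05 × 0.83599 = -4.22 meV.

-4.22 meV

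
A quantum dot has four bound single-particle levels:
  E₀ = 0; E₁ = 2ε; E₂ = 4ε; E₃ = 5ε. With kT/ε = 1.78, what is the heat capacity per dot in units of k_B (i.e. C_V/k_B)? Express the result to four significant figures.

0.6840

Eᵢ/kT = 0, 1.12360, 2.24719, 2.80899.
Z = Σ e^(−Eᵢ/kT) = e^(−0) + e^(−1.12360) + e^(−2.24719) + e^(−2.80899) = 1.00000 + 0.325107 + 0.105696 + 0.0602658 = 1.49107.
⟨E⟩ = 0.921705 ε, ⟨E²⟩ = 3.01677 ε².
C_V/k_B = (⟨E²⟩ − ⟨E⟩²)/(kT)² = (3.01677 − 0.849540)/3.16840 = 0.6840.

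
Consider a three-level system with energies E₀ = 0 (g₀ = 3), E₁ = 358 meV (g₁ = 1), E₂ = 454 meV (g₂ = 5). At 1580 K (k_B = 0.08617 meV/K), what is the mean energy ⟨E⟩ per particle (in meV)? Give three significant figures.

32.8 meV

k_BT = 0.08617 × 1580 K = 136.15 meV.
Eᵢ/kT = 0, 2.6295, 3.3346.
Z = Σ gᵢe^(−Eᵢ/kT) = 3·e^(−0) + 1·e^(−2.6295) + 5·e^(−3.3346) = 3.0000 + 0.072115 + 0.17814 = 3.2503.
⟨E⟩ = Σ Eᵢ gᵢe^(−Eᵢ/kT) / Z = (0·3.0000 + 358·0.072115 + 454·0.17814) / 3.2503 = 32.8 meV.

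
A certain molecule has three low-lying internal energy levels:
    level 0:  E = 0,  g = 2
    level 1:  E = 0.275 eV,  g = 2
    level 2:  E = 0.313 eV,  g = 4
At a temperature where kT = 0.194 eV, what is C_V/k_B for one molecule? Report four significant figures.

0.5675

Eᵢ/kT = 0, 1.41753, 1.61340.
Z = Σ gᵢe^(−Eᵢ/kT) = 2·e^(−0) + 2·e^(−1.41753) + 4·e^(−1.61340) = 2.00000 + 0.484624 + 0.796837 = 3.28146.
⟨E⟩ = 0.116619 eV, ⟨E²⟩ = 0.0349585 eV².
C_V/k_B = (⟨E²⟩ − ⟨E⟩²)/(kT)² = (0.0349585 − 0.0136000)/0.0376360 = 0.5675.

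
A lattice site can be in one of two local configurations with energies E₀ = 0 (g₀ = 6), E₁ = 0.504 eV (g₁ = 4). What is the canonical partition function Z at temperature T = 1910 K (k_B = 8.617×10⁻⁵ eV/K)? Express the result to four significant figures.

Z = 6.187

k_BT = 8.617×10⁻⁵ × 1910 K = 0.164585 eV.
Eᵢ/kT = 0, 3.06225.
Z = Σ gᵢe^(−Eᵢ/kT) = 6·e^(−0) + 4·e^(−3.06225) = 6.00000 + 0.187129 = 6.18713.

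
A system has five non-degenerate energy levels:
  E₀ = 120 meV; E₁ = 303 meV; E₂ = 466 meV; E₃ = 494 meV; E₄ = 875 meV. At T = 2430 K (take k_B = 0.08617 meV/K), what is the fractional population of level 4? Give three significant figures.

k_BT = 0.08617 × 2430 K = 209.39 meV.
Eᵢ/kT = 0.57309, 1.4471, 2.2255, 2.3592, 4.1788.
Z = Σ e^(−Eᵢ/kT) = e^(−0.57309) + e^(−1.4471) + e^(−2.2255) + e^(−2.3592) + e^(−4.1788) = 0.56378 + 0.23525 + 0.10801 + 0.094496 + 0.015317 = 1.0169.
P₄ = e^(−E₄/kT) / Z = 0.015317/1.0169 = 0.0151.

0.0151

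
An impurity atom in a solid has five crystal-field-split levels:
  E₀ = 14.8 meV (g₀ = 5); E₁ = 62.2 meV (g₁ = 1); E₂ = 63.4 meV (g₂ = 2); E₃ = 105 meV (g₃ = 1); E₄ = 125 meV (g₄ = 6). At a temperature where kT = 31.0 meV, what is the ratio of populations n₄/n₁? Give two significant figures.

n₄/n₁ = (g₄/g₁) exp[−(E₄−E₁)/kT] = (6/1) × exp(−(62.8 meV)/(31.0 meV)) = (6/1) × exp(-2.026) = 0.79.

0.79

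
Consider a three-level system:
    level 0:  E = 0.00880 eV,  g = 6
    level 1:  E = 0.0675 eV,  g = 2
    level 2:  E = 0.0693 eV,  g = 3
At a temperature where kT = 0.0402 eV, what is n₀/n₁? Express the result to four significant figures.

12.92

n₀/n₁ = (g₀/g₁) exp[−(E₀−E₁)/kT] = (6/2) × exp(−(-0.05870 eV)/(0.0402 eV)) = (6/2) × exp(1.46020) = 12.92.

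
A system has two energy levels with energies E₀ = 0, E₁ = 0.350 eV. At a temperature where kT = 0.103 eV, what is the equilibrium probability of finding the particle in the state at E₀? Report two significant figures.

0.97

Eᵢ/kT = 0, 3.398.
Z = Σ e^(−Eᵢ/kT) = e^(−0) + e^(−3.398) = 1.000 + 0.03344 = 1.033.
P₀ = e^(−E₀/kT) / Z = 1.000/1.033 = 0.97.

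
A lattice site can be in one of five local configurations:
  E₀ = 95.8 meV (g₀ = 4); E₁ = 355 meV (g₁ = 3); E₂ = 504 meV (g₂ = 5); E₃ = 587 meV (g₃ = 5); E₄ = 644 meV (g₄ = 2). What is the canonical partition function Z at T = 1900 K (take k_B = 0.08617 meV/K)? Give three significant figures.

k_BT = 0.08617 × 1900 K = 163.72 meV.
Eᵢ/kT = 0.58515, 2.1683, 3.0784, 3.5854, 3.9335.
Z = Σ gᵢe^(−Eᵢ/kT) = 4·e^(−0.58515) + 3·e^(−2.1683) + 5·e^(−3.0784) + 5·e^(−3.5854) + 2·e^(−3.9335) = 2.2281 + 0.34312 + 0.23016 + 0.13863 + 0.039150 = 2.9792.

Z = 2.98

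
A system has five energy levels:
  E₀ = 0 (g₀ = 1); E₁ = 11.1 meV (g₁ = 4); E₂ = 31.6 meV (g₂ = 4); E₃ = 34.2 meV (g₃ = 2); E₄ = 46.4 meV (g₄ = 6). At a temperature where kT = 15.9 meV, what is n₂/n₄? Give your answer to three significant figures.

n₂/n₄ = (g₂/g₄) exp[−(E₂−E₄)/kT] = (4/6) × exp(−(-14.8 meV)/(15.9 meV)) = (4/6) × exp(0.93082) = 1.69.

1.69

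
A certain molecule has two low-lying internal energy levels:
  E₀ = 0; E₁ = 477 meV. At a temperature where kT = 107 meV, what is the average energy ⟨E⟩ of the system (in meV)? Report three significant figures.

5.46 meV

Eᵢ/kT = 0, 4.4579.
Z = Σ e^(−Eᵢ/kT) = e^(−0) + e^(−4.4579) = 1.0000 + 0.011587 = 1.0116.
⟨E⟩ = Σ Eᵢ e^(−Eᵢ/kT) / Z = (0·1.0000 + 477·0.011587) / 1.0116 = 5.46 meV.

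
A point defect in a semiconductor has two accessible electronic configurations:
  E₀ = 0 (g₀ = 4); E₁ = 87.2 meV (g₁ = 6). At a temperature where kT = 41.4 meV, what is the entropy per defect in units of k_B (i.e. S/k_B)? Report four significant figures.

Eᵢ/kT = 0, 2.10628.
Z = Σ gᵢe^(−Eᵢ/kT) = 4·e^(−0) + 6·e^(−2.10628) = 4.00000 + 0.730139 = 4.73014.
⟨E⟩ = Σ EᵢPᵢ = 13.4601 meV.
S/k_B = ln Z + ⟨E⟩/kT = ln(4.73014) + 13.4601/41.4 = 1.55395 + 0.325123 = 1.879.

1.879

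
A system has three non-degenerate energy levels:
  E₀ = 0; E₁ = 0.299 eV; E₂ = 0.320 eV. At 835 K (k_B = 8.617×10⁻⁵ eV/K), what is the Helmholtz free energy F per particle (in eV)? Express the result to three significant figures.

k_BT = 8.617×10⁻⁵ × 835 K = 0.071952 eV.
Eᵢ/kT = 0, 4.1555, 4.4474.
Z = Σ e^(−Eᵢ/kT) = e^(−0) + e^(−4.1555) + e^(−4.4474) = 1.0000 + 0.015678 + 0.011709 = 1.0274.
F = −kT ln Z = −0.071952 × ln(1.0274) = −0.071952 × 0.027031 = -0.00194 eV.

-0.00194 eV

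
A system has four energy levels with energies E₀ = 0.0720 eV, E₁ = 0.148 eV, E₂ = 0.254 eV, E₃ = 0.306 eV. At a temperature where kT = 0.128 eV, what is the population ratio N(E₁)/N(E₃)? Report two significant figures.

n₁/n₃ = exp[−(E₁−E₃)/kT] = exp(−(-0.158 eV)/(0.128 eV)) = exp(1.234) = 3.4.

3.4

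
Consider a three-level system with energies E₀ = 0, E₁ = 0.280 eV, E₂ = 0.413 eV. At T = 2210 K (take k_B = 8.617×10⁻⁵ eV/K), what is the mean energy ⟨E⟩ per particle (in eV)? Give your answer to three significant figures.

k_BT = 8.617×10⁻⁵ × 2210 K = 0.19044 eV.
Eᵢ/kT = 0, 1.4703, 2.1687.
Z = Σ e^(−Eᵢ/kT) = e^(−0) + e^(−1.4703) + e^(−2.1687) = 1.0000 + 0.22986 + 0.11433 = 1.3442.
⟨E⟩ = Σ Eᵢ e^(−Eᵢ/kT) / Z = (0·1.0000 + 0.280·0.22986 + 0.413·0.11433) / 1.3442 = 0.0830 eV.

0.0830 eV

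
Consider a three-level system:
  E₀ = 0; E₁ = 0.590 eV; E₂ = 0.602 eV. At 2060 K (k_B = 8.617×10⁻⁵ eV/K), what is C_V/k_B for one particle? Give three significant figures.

0.686

k_BT = 8.617×10⁻⁵ × 2060 K = 0.17751 eV.
Eᵢ/kT = 0, 3.3238, 3.3914.
Z = Σ e^(−Eᵢ/kT) = e^(−0) + e^(−3.3238) + e^(−3.3914) = 1.0000 + 0.036016 + 0.033662 = 1.0697.
⟨E⟩ = 0.038809 eV, ⟨E²⟩ = 0.023125 eV².
C_V/k_B = (⟨E²⟩ − ⟨E⟩²)/(kT)² = (0.023125 − 0.0015061)/0.031510 = 0.686.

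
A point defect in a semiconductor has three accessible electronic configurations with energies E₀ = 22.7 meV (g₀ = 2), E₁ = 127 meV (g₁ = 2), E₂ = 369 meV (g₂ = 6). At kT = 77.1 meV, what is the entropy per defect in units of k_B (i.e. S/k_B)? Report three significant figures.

Eᵢ/kT = 0.29442, 1.6472, 4.7860.
Z = Σ gᵢe^(−Eᵢ/kT) = 2·e^(−0.29442) + 2·e^(−1.6472) + 6·e^(−4.7860) = 1.4899 + 0.38518 + 0.050075 = 1.9252.
⟨E⟩ = Σ EᵢPᵢ = 52.574 meV.
S/k_B = ln Z + ⟨E⟩/kT = ln(1.9252) + 52.574/77.1 = 0.65503 + 0.68189 = 1.34.

1.34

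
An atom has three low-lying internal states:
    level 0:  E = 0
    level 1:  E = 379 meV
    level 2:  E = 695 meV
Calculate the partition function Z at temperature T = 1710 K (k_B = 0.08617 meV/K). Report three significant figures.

k_BT = 0.08617 × 1710 K = 147.35 meV.
Eᵢ/kT = 0, 2.5721, 4.7167.
Z = Σ e^(−Eᵢ/kT) = e^(−0) + e^(−2.5721) + e^(−4.7167) = 1.0000 + 0.076375 + 0.0089446 = 1.0853.

Z = 1.09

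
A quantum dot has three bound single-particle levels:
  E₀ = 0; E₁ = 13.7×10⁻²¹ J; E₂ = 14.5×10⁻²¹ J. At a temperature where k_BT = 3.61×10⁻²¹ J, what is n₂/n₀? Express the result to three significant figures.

n₂/n₀ = exp[−(E₂−E₀)/kT] = exp(−(14.5 ×10⁻²¹ J)/(3.61 ×10⁻²¹ J)) = exp(-4.0166) = 0.0180.

0.0180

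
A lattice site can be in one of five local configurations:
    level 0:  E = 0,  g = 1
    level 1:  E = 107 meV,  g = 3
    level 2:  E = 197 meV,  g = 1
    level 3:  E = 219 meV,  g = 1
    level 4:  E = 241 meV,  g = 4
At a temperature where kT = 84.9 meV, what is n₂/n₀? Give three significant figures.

n₂/n₀ = (g₂/g₀) exp[−(E₂−E₀)/kT] = (1/1) × exp(−(197 meV)/(84.9 meV)) = (1/1) × exp(-2.3204) = 0.0982.

0.0982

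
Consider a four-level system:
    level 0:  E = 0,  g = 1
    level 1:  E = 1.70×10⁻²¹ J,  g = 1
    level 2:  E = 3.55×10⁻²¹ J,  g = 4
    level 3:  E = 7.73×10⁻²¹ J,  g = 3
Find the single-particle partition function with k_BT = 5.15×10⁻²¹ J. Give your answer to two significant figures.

Z = 4.4

Eᵢ/kT = 0, 0.3301, 0.6893, 1.501.
Z = Σ gᵢe^(−Eᵢ/kT) = 1·e^(−0) + 1·e^(−0.3301) + 4·e^(−0.6893) + 3·e^(−1.501) = 1.000 + 0.7189 + 2.008 + 0.6687 = 4.396.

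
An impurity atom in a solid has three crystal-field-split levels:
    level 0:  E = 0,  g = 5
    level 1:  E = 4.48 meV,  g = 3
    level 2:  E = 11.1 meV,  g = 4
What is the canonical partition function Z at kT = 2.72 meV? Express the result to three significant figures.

Eᵢ/kT = 0, 1.6471, 4.0809.
Z = Σ gᵢe^(−Eᵢ/kT) = 5·e^(−0) + 3·e^(−1.6471) + 4·e^(−4.0809) = 5.0000 + 0.57782 + 0.067569 = 5.6454.

Z = 5.65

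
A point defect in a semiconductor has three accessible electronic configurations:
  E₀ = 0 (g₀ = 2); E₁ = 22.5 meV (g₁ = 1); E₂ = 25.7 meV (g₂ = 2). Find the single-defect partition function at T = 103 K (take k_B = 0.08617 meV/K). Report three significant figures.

Z = 2.19

k_BT = 0.08617 × 103 K = 8.8755 meV.
Eᵢ/kT = 0, 2.5351, 2.8956.
Z = Σ gᵢe^(−Eᵢ/kT) = 2·e^(−0) + 1·e^(−2.5351) + 2·e^(−2.8956) = 2.0000 + 0.079254 + 0.11053 = 2.1898.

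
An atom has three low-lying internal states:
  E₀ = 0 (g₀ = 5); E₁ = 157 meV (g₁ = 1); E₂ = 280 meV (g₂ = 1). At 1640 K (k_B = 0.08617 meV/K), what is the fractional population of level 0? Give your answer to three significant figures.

k_BT = 0.08617 × 1640 K = 141.32 meV.
Eᵢ/kT = 0, 1.1110, 1.9813.
Z = Σ gᵢe^(−Eᵢ/kT) = 5·e^(−0) + 1·e^(−1.1110) + 1·e^(−1.9813) = 5.0000 + 0.32923 + 0.13789 = 5.4671.
P₀ = g₀ e^(−E₀/kT) / Z = 5.0000/5.4671 = 0.915.

0.915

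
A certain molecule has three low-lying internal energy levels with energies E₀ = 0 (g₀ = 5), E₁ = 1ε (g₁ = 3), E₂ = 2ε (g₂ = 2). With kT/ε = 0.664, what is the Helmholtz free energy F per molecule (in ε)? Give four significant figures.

Eᵢ/kT = 0, 1.50602, 3.01205.
Z = Σ gᵢe^(−Eᵢ/kT) = 5·e^(−0) + 3·e^(−1.50602) + 2·e^(−3.01205) = 5.00000 + 0.665373 + 0.0983815 = 5.76375.
F = −kT ln Z = −0.664 × ln(5.76375) = −0.664 × 1.75159 = -1.163 ε.

-1.163 ε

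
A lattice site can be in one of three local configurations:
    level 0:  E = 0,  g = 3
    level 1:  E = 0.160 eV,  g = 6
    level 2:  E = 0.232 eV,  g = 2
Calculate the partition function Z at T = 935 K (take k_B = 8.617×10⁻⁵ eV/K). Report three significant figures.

Z = 3.94

k_BT = 8.617×10⁻⁵ × 935 K = 0.080569 eV.
Eᵢ/kT = 0, 1.9859, 2.8795.
Z = Σ gᵢe^(−Eᵢ/kT) = 3·e^(−0) + 6·e^(−1.9859) + 2·e^(−2.8795) = 3.0000 + 0.82354 + 0.11233 = 3.9359.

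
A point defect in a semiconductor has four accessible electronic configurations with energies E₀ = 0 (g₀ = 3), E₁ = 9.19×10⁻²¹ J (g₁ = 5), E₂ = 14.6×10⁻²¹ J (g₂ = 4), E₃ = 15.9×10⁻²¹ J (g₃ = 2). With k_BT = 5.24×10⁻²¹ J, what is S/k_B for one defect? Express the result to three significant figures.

2.03

Eᵢ/kT = 0, 1.7538, 2.7863, 3.0344.
Z = Σ gᵢe^(−Eᵢ/kT) = 3·e^(−0) + 5·e^(−1.7538) + 4·e^(−2.7863) + 2·e^(−3.0344) = 3.0000 + 0.86557 + 0.24660 + 0.096207 = 4.2084.
⟨E⟩ = Σ EᵢPᵢ = 3.1092 ×10⁻²¹ J.
S/k_B = ln Z + ⟨E⟩/kT = ln(4.2084) + 3.1092/5.24 = 1.4371 + 0.59336 = 2.03.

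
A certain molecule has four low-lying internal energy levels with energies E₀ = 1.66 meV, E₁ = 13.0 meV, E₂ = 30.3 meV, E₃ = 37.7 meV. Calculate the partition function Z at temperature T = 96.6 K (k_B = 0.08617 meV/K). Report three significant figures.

Z = 1.07

k_BT = 0.08617 × 96.6 K = 8.3240 meV.
Eᵢ/kT = 0.19942, 1.5617, 3.6401, 4.5291.
Z = Σ e^(−Eᵢ/kT) = e^(−0.19942) + e^(−1.5617) + e^(−3.6401) + e^(−4.5291) = 0.81921 + 0.20978 + 0.026250 + 0.010790 = 1.0660.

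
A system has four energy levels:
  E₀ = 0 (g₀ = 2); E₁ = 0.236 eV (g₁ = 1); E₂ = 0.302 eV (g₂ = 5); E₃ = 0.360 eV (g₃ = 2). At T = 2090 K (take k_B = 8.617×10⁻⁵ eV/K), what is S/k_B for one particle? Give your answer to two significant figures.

k_BT = 8.617×10⁻⁵ × 2090 K = 0.1801 eV.
Eᵢ/kT = 0, 1.310, 1.677, 1.999.
Z = Σ gᵢe^(−Eᵢ/kT) = 2·e^(−0) + 1·e^(−1.310) + 5·e^(−1.677) + 2·e^(−1.999) = 2.000 + 0.2698 + 0.9347 + 0.2709 = 3.475.
⟨E⟩ = Σ EᵢPᵢ = 0.1276 eV.
S/k_B = ln Z + ⟨E⟩/kT = ln(3.475) + 0.1276/0.1801 = 1.246 + 0.7085 = 2.0.

2.0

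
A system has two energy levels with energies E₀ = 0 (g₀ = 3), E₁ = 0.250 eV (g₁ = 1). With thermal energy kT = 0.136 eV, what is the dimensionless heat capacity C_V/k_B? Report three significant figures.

Eᵢ/kT = 0, 1.8382.
Z = Σ gᵢe^(−Eᵢ/kT) = 3·e^(−0) + 1·e^(−1.8382) = 3.0000 + 0.15910 = 3.1591.
⟨E⟩ = 0.012591 eV, ⟨E²⟩ = 0.0031477 eV².
C_V/k_B = (⟨E²⟩ − ⟨E⟩²)/(kT)² = (0.0031477 − 0.00015853)/0.018496 = 0.162.

0.162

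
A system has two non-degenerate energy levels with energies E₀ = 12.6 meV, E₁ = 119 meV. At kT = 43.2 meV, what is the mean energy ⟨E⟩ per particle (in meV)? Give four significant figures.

20.95 meV

Eᵢ/kT = 0.291667, 2.75463.
Z = Σ e^(−Eᵢ/kT) = e^(−0.291667) + e^(−2.75463) = 0.747017 + 0.0636326 = 0.810650.
⟨E⟩ = Σ Eᵢ e^(−Eᵢ/kT) / Z = (12.6·0.747017 + 119·0.0636326) / 0.810650 = 20.95 meV.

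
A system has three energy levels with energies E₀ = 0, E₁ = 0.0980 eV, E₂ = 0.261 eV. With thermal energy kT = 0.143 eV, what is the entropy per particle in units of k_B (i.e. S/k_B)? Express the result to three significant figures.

0.894

Eᵢ/kT = 0, 0.68531, 1.8252.
Z = Σ e^(−Eᵢ/kT) = e^(−0) + e^(−0.68531) + e^(−1.8252) = 1.0000 + 0.50393 + 0.16119 = 1.6651.
⟨E⟩ = Σ EᵢPᵢ = 0.054925 eV.
S/k_B = ln Z + ⟨E⟩/kT = ln(1.6651) + 0.054925/0.143 = 0.50989 + 0.38409 = 0.894.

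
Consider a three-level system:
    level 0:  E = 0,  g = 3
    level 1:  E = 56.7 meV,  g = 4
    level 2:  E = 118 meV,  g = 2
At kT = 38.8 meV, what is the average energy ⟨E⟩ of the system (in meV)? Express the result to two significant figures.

Eᵢ/kT = 0, 1.461, 3.041.
Z = Σ gᵢe^(−Eᵢ/kT) = 3·e^(−0) + 4·e^(−1.461) + 2·e^(−3.041) = 3.000 + 0.9280 + 0.09557 = 4.024.
⟨E⟩ = Σ Eᵢ gᵢe^(−Eᵢ/kT) / Z = (0·3.000 + 56.7·0.9280 + 118·0.09557) / 4.024 = 16 meV.

16 meV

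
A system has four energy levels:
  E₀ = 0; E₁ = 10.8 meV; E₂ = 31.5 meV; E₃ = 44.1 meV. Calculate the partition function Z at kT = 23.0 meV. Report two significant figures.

Eᵢ/kT = 0, 0.4696, 1.370, 1.917.
Z = Σ e^(−Eᵢ/kT) = e^(−0) + e^(−0.4696) + e^(−1.370) + e^(−1.917) = 1.000 + 0.6253 + 0.2541 + 0.1470 = 2.026.

Z = 2.0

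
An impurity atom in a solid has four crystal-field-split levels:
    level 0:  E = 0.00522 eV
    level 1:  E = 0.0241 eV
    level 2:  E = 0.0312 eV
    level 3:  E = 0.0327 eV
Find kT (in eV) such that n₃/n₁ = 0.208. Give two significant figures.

n₃/n₁ = exp[−(E₃−E₁)/kT] = 0.208.
⇒ (E₃−E₁)/kT = ln(1/0.208) = ln(4.808) = 1.570.
kT = 0.0086 eV / 1.570 = 0.0055 eV.

0.0055 eV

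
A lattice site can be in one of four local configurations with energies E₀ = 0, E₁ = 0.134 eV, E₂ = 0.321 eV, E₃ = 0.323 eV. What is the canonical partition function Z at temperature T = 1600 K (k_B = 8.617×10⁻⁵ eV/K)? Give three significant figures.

k_BT = 8.617×10⁻⁵ × 1600 K = 0.13787 eV.
Eᵢ/kT = 0, 0.97193, 2.3283, 2.3428.
Z = Σ e^(−Eᵢ/kT) = e^(−0) + e^(−0.97193) + e^(−2.3283) + e^(−2.3428) = 1.0000 + 0.37835 + 0.097461 + 0.096058 = 1.5719.

Z = 1.57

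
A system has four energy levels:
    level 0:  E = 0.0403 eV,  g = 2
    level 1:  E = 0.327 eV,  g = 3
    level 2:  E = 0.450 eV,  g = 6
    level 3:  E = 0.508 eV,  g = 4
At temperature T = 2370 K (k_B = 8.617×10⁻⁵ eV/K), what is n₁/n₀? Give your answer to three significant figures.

0.368

k_BT = 8.617×10⁻⁵ × 2370 K = 0.20422 eV.
n₁/n₀ = (g₁/g₀) exp[−(E₁−E₀)/kT] = (3/2) × exp(−(0.2867 eV)/(0.20422 eV)) = (3/2) × exp(-1.4039) = 0.368.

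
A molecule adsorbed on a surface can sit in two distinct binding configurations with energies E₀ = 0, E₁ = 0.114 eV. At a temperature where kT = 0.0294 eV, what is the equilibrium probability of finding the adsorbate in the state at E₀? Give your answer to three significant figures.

0.980

Eᵢ/kT = 0, 3.8776.
Z = Σ e^(−Eᵢ/kT) = e^(−0) + e^(−3.8776) = 1.0000 + 0.020700 = 1.0207.
P₀ = e^(−E₀/kT) / Z = 1.0000/1.0207 = 0.980.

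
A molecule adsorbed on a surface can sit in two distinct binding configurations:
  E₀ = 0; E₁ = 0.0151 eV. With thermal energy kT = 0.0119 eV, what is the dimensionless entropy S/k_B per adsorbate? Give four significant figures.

0.5262

Eᵢ/kT = 0, 1.26891.
Z = Σ e^(−Eᵢ/kT) = e^(−0) + e^(−1.26891) = 1.00000 + 0.281138 = 1.28114.
⟨E⟩ = Σ EᵢPᵢ = 0.00331360 eV.
S/k_B = ln Z + ⟨E⟩/kT = ln(1.28114) + 0.00331360/0.0119 = 0.247750 + 0.278454 = 0.5262.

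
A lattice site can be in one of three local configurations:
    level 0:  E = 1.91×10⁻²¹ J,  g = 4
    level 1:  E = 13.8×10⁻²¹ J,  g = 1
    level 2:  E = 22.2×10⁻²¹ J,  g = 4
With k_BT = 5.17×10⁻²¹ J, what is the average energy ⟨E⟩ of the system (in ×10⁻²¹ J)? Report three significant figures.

Eᵢ/kT = 0.36944, 2.6692, 4.2940.
Z = Σ gᵢe^(−Eᵢ/kT) = 4·e^(−0.36944) + 1·e^(−2.6692) + 4·e^(−4.2940) = 2.7645 + 0.069308 + 0.054601 = 2.8884.
⟨E⟩ = Σ Eᵢ gᵢe^(−Eᵢ/kT) / Z = (1.91·2.7645 + 13.8·0.069308 + 22.2·0.054601) / 2.8884 = 2.58 ×10⁻²¹ J.

2.58 ×10⁻²¹ J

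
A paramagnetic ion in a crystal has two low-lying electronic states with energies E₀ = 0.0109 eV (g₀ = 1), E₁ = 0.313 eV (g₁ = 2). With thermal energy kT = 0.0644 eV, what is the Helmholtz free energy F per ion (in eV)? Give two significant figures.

0.0097 eV

Eᵢ/kT = 0.1693, 4.860.
Z = Σ gᵢe^(−Eᵢ/kT) = 1·e^(−0.1693) + 2·e^(−4.860) = 0.8443 + 0.01550 = 0.8598.
F = −kT ln Z = −0.0644 × ln(0.8598) = −0.0644 × -0.1511 = 0.0097 eV.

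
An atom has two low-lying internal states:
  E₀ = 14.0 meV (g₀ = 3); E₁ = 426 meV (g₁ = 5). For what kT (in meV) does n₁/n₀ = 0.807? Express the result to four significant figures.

n₁/n₀ = (g₁/g₀) exp[−(E₁−E₀)/kT] = 0.807.
⇒ (E₁−E₀)/kT = ln((5/3)/0.807) = ln(2.06526) = 0.725256.
kT = 412.0 meV / 0.725256 = 568.1 meV.

568.1 meV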